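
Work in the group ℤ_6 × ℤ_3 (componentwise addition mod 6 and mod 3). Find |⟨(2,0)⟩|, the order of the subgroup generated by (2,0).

3

The order of (2,0) in Z_6 × Z_3 is lcm(ord(2) in Z_6, ord(0) in Z_3).
ord(2) = 3 and ord(0) = 1, so |⟨(2,0)⟩| = lcm(3, 1) = 3.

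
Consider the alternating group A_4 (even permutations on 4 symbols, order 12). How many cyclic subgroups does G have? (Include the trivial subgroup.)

Each element a generates a cyclic subgroup ⟨a⟩; distinct elements may generate the same one (a cyclic group of order d has φ(d) generators).
Cyclic subgroups by order — order 1: 1; order 2: 3; order 3: 4.
Total: 8.

8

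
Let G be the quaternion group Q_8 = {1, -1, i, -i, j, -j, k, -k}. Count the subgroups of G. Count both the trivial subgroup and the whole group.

6

|G| = 8, so by Lagrange every subgroup order divides 8. Divisors: 1, 2, 4, 8.
Subgroups by order — order 1: 1; order 2: 1; order 4: 3; order 8: 1.
Total: 1 + 1 + 3 + 1 = 6.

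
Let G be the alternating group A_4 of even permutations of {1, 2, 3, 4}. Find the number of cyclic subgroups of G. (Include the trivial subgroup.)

Each element a generates a cyclic subgroup ⟨a⟩; distinct elements may generate the same one (a cyclic group of order d has φ(d) generators).
Cyclic subgroups by order — order 1: 1; order 2: 3; order 3: 4.
Total: 8.

8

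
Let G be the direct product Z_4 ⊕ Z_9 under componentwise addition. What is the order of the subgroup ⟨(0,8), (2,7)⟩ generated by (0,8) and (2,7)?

|⟨(0,8)⟩| = 9 and |⟨(2,7)⟩| = 18, so |H| is a multiple of lcm(9, 18) = 18 and divides |G| = 36.
Closing under the operation: H = {(0,0), (0,1), (0,2), (0,3), (0,4), (0,5), (0,6), (0,7), (0,8), (2,0), (2,1), (2,2), (2,3), (2,4), (2,5), (2,6), (2,7), (2,8)}, so |H| = 18.

18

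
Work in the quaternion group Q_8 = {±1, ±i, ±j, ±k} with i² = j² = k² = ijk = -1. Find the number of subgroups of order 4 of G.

|G| = 8 and 4 | 8, so subgroups of order 4 are possible by Lagrange.
The subgroups of order 4 are: {1, -1, i, -i}; {1, -1, j, -j}; {1, -1, k, -k}.
So G has 3 subgroups of order 4.

3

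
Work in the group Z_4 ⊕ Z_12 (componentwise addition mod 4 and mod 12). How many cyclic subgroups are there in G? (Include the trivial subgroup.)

20

Group the elements of G by the cyclic subgroup they generate; each cyclic subgroup of order d accounts for φ(d) elements.
Cyclic subgroups by order — order 1: 1; order 2: 3; order 3: 1; order 4: 6; order 6: 3; order 12: 6.
Total: 20.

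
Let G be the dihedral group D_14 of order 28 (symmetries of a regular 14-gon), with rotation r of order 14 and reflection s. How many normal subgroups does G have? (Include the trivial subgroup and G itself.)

7

G has 28 subgroups. Checking conjugation-invariance by order — order 1: 1/1 normal; order 2: 1/15 normal; order 4: 0/7 normal; order 7: 1/1 normal; order 14: 3/3 normal; order 28: 1/1 normal.
Total normal subgroups: 7.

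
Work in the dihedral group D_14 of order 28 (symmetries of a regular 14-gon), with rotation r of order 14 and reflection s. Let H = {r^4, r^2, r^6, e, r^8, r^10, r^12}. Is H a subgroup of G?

|H| = 7 divides |G| = 28, consistent with Lagrange.
H contains the identity, every element's inverse is in H, and H is closed under ·: it is a subgroup.
In fact H = ⟨r^4⟩.

Yes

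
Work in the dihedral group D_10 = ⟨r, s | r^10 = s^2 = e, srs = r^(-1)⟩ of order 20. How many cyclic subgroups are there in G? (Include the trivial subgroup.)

14

Each element a generates a cyclic subgroup ⟨a⟩; distinct elements may generate the same one (a cyclic group of order d has φ(d) generators).
Cyclic subgroups by order — order 1: 1; order 2: 11; order 5: 1; order 10: 1.
Total: 14.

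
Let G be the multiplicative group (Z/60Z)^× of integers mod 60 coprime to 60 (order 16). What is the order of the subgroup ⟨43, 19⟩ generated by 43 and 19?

8

|⟨43⟩| = 4 and |⟨19⟩| = 2, so |H| is a multiple of lcm(4, 2) = 4 and divides |G| = 16.
Closing under the operation: H = {1, 7, 13, 19, 31, 37, 43, 49}, so |H| = 8.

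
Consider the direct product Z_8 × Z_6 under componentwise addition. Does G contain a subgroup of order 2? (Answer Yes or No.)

2 | 48. A subgroup of order 2 is {(0,0), (0,3)}.

Yes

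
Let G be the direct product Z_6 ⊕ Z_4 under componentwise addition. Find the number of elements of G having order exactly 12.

8

An element (a,b) has order lcm(ord(a), ord(b)); count pairs with lcm equal to 12.
Enumerating gives 8 such elements.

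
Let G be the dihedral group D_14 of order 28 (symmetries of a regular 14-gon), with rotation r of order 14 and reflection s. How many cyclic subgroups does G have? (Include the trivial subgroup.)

18

Each element a generates a cyclic subgroup ⟨a⟩; distinct elements may generate the same one (a cyclic group of order d has φ(d) generators).
Cyclic subgroups by order — order 1: 1; order 2: 15; order 7: 1; order 14: 1.
Total: 18.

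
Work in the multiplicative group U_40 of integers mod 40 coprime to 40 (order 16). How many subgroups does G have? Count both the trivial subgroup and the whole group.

27

|G| = 16, so by Lagrange every subgroup order divides 16. Divisors: 1, 2, 4, 8, 16.
Subgroups by order — order 1: 1; order 2: 7; order 4: 11; order 8: 7; order 16: 1.
Total: 1 + 7 + 11 + 7 + 1 = 27.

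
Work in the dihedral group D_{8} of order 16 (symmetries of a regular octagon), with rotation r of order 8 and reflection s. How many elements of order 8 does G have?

4

The elements of order 8 are: r, r^3, r^5, r^7.
That's 4.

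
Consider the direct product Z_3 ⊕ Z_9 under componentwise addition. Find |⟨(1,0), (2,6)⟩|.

|⟨(1,0)⟩| = 3 and |⟨(2,6)⟩| = 3, so |H| is a multiple of lcm(3, 3) = 3 and divides |G| = 27.
Closing under the operation: H = {(0,0), (0,3), (0,6), (1,0), (1,3), (1,6), (2,0), (2,3), (2,6)}, so |H| = 9.

9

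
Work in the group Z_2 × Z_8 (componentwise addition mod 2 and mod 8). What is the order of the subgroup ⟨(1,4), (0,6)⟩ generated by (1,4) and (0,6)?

|⟨(1,4)⟩| = 2 and |⟨(0,6)⟩| = 4, so |H| is a multiple of lcm(2, 4) = 4 and divides |G| = 16.
Closing under the operation: H = {(0,0), (0,2), (0,4), (0,6), (1,0), (1,2), (1,4), (1,6)}, so |H| = 8.

8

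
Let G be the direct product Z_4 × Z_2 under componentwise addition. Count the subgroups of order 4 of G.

3

|G| = 8 and 4 | 8, so subgroups of order 4 are possible by Lagrange.
The subgroups of order 4 are: {(0,0), (0,1), (2,0), (2,1)}; {(0,0), (1,0), (2,0), (3,0)}; {(0,0), (1,1), (2,0), (3,1)}.
So G has 3 subgroups of order 4.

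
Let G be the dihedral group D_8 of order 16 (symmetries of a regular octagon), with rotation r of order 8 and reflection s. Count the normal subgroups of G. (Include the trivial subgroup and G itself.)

7

G has 19 subgroups. Checking conjugation-invariance by order — order 1: 1/1 normal; order 2: 1/9 normal; order 4: 1/5 normal; order 8: 3/3 normal; order 16: 1/1 normal.
Total normal subgroups: 7.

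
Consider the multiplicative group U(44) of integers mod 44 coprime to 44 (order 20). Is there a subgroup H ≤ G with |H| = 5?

5 | 20. A subgroup of order 5 is {1, 5, 9, 25, 37}.

Yes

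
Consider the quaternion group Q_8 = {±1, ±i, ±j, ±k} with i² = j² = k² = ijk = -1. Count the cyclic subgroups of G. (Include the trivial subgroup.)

Each element a generates a cyclic subgroup ⟨a⟩; distinct elements may generate the same one (a cyclic group of order d has φ(d) generators).
Cyclic subgroups by order — order 1: 1; order 2: 1; order 4: 3.
Total: 5.

5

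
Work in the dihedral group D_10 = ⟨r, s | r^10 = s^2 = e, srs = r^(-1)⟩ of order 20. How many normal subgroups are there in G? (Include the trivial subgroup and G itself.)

7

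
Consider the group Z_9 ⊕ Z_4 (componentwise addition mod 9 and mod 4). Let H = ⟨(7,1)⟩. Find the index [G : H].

|⟨(7,1)⟩| = 36 and |G| = 36.
By Lagrange, [G : H] = |G|/|H| = 36/36 = 1.

1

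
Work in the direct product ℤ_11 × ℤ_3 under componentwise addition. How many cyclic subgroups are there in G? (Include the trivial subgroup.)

A cyclic subgroup of order d is generated by each of its φ(d) elements of order d, so the cyclic subgroups of order d number (#elements of order d)/φ(d).
Cyclic subgroups by order — order 1: 1; order 3: 1; order 11: 1; order 33: 1.
Total: 4.

4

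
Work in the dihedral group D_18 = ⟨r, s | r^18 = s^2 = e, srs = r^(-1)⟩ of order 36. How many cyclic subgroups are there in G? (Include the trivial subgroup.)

24

Each element a generates a cyclic subgroup ⟨a⟩; distinct elements may generate the same one (a cyclic group of order d has φ(d) generators).
Cyclic subgroups by order — order 1: 1; order 2: 19; order 3: 1; order 6: 1; order 9: 1; order 18: 1.
Total: 24.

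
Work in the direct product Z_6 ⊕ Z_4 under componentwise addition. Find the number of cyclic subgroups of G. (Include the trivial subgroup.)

12

Each element a generates a cyclic subgroup ⟨a⟩; distinct elements may generate the same one (a cyclic group of order d has φ(d) generators).
Cyclic subgroups by order — order 1: 1; order 2: 3; order 3: 1; order 4: 2; order 6: 3; order 12: 2.
Total: 12.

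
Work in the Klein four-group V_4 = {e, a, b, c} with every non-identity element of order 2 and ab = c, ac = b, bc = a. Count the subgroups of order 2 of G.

3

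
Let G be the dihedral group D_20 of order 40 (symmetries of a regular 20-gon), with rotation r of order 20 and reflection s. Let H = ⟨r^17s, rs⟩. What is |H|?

10

|⟨r^17s⟩| = 2 and |⟨rs⟩| = 2, so |H| is a multiple of lcm(2, 2) = 2 and divides |G| = 40.
Closing under the operation: H = {e, r^4, r^8, r^12, r^16, rs, r^5s, r^9s, r^13s, r^17s}, so |H| = 10.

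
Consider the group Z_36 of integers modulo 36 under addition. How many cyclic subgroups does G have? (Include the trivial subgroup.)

A cyclic subgroup of order d is generated by each of its φ(d) elements of order d, so the cyclic subgroups of order d number (#elements of order d)/φ(d).
Cyclic subgroups by order — order 1: 1; order 2: 1; order 3: 1; order 4: 1; order 6: 1; order 9: 1; order 12: 1; order 18: 1; order 36: 1.
Total: 9.

9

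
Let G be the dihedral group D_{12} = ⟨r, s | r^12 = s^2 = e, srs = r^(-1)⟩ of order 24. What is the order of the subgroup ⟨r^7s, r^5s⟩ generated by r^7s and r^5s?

|⟨r^7s⟩| = 2 and |⟨r^5s⟩| = 2, so |H| is a multiple of lcm(2, 2) = 2 and divides |G| = 24.
Closing under the operation: H = {e, r^2, r^4, r^6, r^8, r^10, rs, r^3s, r^5s, r^7s, r^9s, r^11s}, so |H| = 12.

12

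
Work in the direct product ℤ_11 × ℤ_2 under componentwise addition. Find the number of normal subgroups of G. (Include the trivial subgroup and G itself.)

4

G is abelian, so every subgroup is normal.
G has 4 subgroups in total, hence 4 normal subgroups.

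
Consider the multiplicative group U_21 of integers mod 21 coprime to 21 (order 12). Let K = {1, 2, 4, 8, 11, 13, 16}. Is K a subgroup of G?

|K| = 7 does not divide |G| = 12, so by Lagrange K is not a subgroup.

No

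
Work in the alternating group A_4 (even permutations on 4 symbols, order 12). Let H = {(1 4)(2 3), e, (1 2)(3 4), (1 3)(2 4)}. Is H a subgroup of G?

|H| = 4 divides |G| = 12, consistent with Lagrange.
H contains the identity, every element's inverse is in H, and H is closed under ∘: it is a subgroup.

Yes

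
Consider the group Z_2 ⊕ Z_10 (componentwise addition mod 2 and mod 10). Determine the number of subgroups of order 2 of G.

|G| = 20 and 2 | 20, so subgroups of order 2 are possible by Lagrange.
The subgroups of order 2 are: {(0,0), (0,5)}; {(0,0), (1,0)}; {(0,0), (1,5)}.
So G has 3 subgroups of order 2.

3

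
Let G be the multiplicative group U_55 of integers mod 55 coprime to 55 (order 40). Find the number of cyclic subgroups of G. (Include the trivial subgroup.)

Group the elements of G by the cyclic subgroup they generate; each cyclic subgroup of order d accounts for φ(d) elements.
Cyclic subgroups by order — order 1: 1; order 2: 3; order 4: 2; order 5: 1; order 10: 3; order 20: 2.
Total: 12.

12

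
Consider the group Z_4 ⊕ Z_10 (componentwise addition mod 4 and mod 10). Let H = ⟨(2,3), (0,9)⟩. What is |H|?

|⟨(2,3)⟩| = 10 and |⟨(0,9)⟩| = 10, so |H| is a multiple of lcm(10, 10) = 10 and divides |G| = 40.
Closing under the operation: H = {(0,0), (0,1), (0,2), (0,3), (0,4), (0,5), (0,6), (0,7), (0,8), (0,9), (2,0), (2,1), (2,2), (2,3), (2,4), (2,5), (2,6), (2,7), (2,8), (2,9)}, so |H| = 20.

20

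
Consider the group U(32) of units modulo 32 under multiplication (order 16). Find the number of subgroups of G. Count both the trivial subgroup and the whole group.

11

|G| = 16, so by Lagrange every subgroup order divides 16. Divisors: 1, 2, 4, 8, 16.
Subgroups by order — order 1: 1; order 2: 3; order 4: 3; order 8: 3; order 16: 1.
Total: 1 + 3 + 3 + 3 + 1 = 11.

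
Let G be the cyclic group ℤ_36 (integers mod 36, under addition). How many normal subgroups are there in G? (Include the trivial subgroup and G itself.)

9

G is abelian, so every subgroup is normal.
G has 9 subgroups in total, hence 9 normal subgroups.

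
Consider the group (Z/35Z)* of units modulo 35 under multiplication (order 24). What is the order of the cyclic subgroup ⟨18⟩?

Compute successive powers of 18 mod 35: 18, 9, 22, 11, 23, 29, 32, 16, …; 18^12 ≡ 1 (mod 35).
So |⟨18⟩| = 12.

12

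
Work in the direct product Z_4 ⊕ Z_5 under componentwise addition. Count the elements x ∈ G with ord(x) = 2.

1

An element (a,b) has order lcm(ord(a), ord(b)); count pairs with lcm equal to 2.
Enumerating gives 1 such elements.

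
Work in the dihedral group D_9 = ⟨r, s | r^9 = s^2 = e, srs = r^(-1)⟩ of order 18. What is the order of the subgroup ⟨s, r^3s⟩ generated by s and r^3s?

6

|⟨s⟩| = 2 and |⟨r^3s⟩| = 2, so |H| is a multiple of lcm(2, 2) = 2 and divides |G| = 18.
Closing under the operation: H = {e, r^3, r^6, s, r^3s, r^6s}, so |H| = 6.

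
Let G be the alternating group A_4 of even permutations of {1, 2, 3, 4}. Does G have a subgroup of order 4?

Yes

4 | 12. A subgroup of order 4 is {e, (1 2)(3 4), (1 3)(2 4), (1 4)(2 3)}.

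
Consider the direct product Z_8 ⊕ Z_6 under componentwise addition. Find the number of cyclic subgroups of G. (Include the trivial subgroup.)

16

Group the elements of G by the cyclic subgroup they generate; each cyclic subgroup of order d accounts for φ(d) elements.
Cyclic subgroups by order — order 1: 1; order 2: 3; order 3: 1; order 4: 2; order 6: 3; order 8: 2; order 12: 2; order 24: 2.
Total: 16.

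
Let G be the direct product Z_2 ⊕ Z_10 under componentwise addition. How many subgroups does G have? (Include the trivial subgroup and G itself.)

10

|G| = 20, so by Lagrange every subgroup order divides 20. Divisors: 1, 2, 4, 5, 10, 20.
Subgroups by order — order 1: 1; order 2: 3; order 4: 1; order 5: 1; order 10: 3; order 20: 1.
Total: 1 + 3 + 1 + 1 + 3 + 1 = 10.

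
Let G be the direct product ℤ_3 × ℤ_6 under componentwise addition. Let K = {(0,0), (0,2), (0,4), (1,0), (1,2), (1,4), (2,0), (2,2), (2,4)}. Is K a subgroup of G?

Yes

|K| = 9 divides |G| = 18, consistent with Lagrange.
K contains the identity, every element's inverse is in K, and K is closed under +: it is a subgroup.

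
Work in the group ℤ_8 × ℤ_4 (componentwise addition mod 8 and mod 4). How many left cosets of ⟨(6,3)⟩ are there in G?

|⟨(6,3)⟩| = 4 and |G| = 32.
By Lagrange, [G : H] = |G|/|H| = 32/4 = 8.

8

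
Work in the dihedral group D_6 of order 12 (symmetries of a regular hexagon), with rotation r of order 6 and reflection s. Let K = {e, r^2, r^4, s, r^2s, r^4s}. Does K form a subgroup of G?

Yes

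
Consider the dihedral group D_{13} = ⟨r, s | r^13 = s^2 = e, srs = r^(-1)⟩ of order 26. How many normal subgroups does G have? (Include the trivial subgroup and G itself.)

G has 16 subgroups. Checking conjugation-invariance by order — order 1: 1/1 normal; order 2: 0/13 normal; order 13: 1/1 normal; order 26: 1/1 normal.
Total normal subgroups: 3.

3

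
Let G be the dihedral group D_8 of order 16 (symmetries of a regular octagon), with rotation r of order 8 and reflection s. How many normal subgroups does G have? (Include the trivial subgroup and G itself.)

G has 19 subgroups. Checking conjugation-invariance by order — order 1: 1/1 normal; order 2: 1/9 normal; order 4: 1/5 normal; order 8: 3/3 normal; order 16: 1/1 normal.
Total normal subgroups: 7.

7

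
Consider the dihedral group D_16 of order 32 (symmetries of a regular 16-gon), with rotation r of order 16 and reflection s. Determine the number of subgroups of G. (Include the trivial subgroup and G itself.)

36

|G| = 32, so by Lagrange every subgroup order divides 32. Divisors: 1, 2, 4, 8, 16, 32.
Subgroups by order — order 1: 1; order 2: 17; order 4: 9; order 8: 5; order 16: 3; order 32: 1.
Total: 1 + 17 + 9 + 5 + 3 + 1 = 36.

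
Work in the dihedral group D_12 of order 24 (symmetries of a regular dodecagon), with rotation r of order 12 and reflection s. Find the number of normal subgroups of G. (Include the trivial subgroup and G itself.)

9

G has 34 subgroups. Checking conjugation-invariance by order — order 1: 1/1 normal; order 2: 1/13 normal; order 3: 1/1 normal; order 4: 1/7 normal; order 6: 1/5 normal; order 8: 0/3 normal; order 12: 3/3 normal; order 24: 1/1 normal.
Total normal subgroups: 9.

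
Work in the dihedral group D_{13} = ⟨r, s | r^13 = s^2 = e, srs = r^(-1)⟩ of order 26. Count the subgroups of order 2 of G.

|G| = 26 and 2 | 26, so subgroups of order 2 are possible by Lagrange.
The subgroups of order 2 are: {e, r^10s}; {e, r^11s}; {e, r^12s}; {e, r^2s}; … (13 in all).
So G has 13 subgroups of order 2.

13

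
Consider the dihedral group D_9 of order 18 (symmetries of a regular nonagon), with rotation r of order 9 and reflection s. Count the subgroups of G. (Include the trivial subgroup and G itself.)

|G| = 18, so by Lagrange every subgroup order divides 18. Divisors: 1, 2, 3, 6, 9, 18.
Subgroups by order — order 1: 1; order 2: 9; order 3: 1; order 6: 3; order 9: 1; order 18: 1.
Total: 1 + 9 + 1 + 3 + 1 + 1 = 16.

16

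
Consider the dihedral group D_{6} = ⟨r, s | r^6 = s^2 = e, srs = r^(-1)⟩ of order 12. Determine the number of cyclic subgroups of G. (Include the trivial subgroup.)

10

A cyclic subgroup of order d is generated by each of its φ(d) elements of order d, so the cyclic subgroups of order d number (#elements of order d)/φ(d).
Cyclic subgroups by order — order 1: 1; order 2: 7; order 3: 1; order 6: 1.
Total: 10.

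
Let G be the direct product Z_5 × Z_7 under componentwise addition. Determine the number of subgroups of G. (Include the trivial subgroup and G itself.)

4

|G| = 35, so by Lagrange every subgroup order divides 35. Divisors: 1, 5, 7, 35.
Subgroups by order — order 1: 1; order 5: 1; order 7: 1; order 35: 1.
Total: 1 + 1 + 1 + 1 = 4.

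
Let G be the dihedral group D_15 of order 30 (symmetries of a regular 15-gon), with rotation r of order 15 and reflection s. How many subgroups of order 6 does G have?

5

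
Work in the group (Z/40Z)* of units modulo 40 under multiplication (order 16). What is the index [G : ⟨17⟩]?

4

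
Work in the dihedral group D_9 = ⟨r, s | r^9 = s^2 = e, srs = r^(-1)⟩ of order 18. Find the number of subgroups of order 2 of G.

9

|G| = 18 and 2 | 18, so subgroups of order 2 are possible by Lagrange.
The subgroups of order 2 are: {e, r^2s}; {e, r^3s}; {e, r^4s}; {e, r^5s}; … (9 in all).
So G has 9 subgroups of order 2.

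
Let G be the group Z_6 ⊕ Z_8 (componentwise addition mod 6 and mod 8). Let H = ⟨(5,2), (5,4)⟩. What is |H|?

|⟨(5,2)⟩| = 12 and |⟨(5,4)⟩| = 6, so |H| is a multiple of lcm(12, 6) = 12 and divides |G| = 48.
Closing under the operation: H = {(0,0), (0,2), (0,4), (0,6), (1,0), (1,2), (1,4), (1,6), (2,0), (2,2), (2,4), (2,6), (3,0), (3,2), (3,4), (3,6), (4,0), (4,2), (4,4), (4,6), (5,0), (5,2), (5,4), (5,6)}, so |H| = 24.

24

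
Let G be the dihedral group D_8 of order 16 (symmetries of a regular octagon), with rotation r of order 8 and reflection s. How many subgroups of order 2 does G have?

|G| = 16 and 2 | 16, so subgroups of order 2 are possible by Lagrange.
The subgroups of order 2 are: {e, r^2s}; {e, r^3s}; {e, r^4}; {e, r^4s}; … (9 in all).
So G has 9 subgroups of order 2.

9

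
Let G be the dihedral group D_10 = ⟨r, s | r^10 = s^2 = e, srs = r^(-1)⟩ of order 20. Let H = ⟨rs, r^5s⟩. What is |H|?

|⟨rs⟩| = 2 and |⟨r^5s⟩| = 2, so |H| is a multiple of lcm(2, 2) = 2 and divides |G| = 20.
Closing under the operation: H = {e, r^2, r^4, r^6, r^8, rs, r^3s, r^5s, r^7s, r^9s}, so |H| = 10.

10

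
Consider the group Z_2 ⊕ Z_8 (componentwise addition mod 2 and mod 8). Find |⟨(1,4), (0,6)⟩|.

8

|⟨(1,4)⟩| = 2 and |⟨(0,6)⟩| = 4, so |H| is a multiple of lcm(2, 4) = 4 and divides |G| = 16.
Closing under the operation: H = {(0,0), (0,2), (0,4), (0,6), (1,0), (1,2), (1,4), (1,6)}, so |H| = 8.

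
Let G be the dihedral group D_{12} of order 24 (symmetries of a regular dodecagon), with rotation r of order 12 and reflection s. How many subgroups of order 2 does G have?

13

|G| = 24 and 2 | 24, so subgroups of order 2 are possible by Lagrange.
The subgroups of order 2 are: {e, r^10s}; {e, r^11s}; {e, r^2s}; {e, r^3s}; … (13 in all).
So G has 13 subgroups of order 2.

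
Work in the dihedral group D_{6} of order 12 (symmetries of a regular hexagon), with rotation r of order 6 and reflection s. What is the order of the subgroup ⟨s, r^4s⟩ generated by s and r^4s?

6

|⟨s⟩| = 2 and |⟨r^4s⟩| = 2, so |H| is a multiple of lcm(2, 2) = 2 and divides |G| = 12.
Closing under the operation: H = {e, r^2, r^4, s, r^2s, r^4s}, so |H| = 6.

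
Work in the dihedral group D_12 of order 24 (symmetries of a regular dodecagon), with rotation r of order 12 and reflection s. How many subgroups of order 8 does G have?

|G| = 24 and 8 | 24, so subgroups of order 8 are possible by Lagrange.
The subgroups of order 8 are: {e, r^3, r^6, r^9, rs, r^4s, r^7s, r^10s}; {e, r^3, r^6, r^9, r^2s, r^5s, r^8s, r^11s}; {e, r^3, r^6, r^9, s, r^3s, r^6s, r^9s}.
So G has 3 subgroups of order 8.

3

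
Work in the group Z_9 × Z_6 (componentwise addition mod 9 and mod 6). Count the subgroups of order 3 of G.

4

|G| = 54 and 3 | 54, so subgroups of order 3 are possible by Lagrange.
The subgroups of order 3 are: {(0,0), (0,2), (0,4)}; {(0,0), (3,0), (6,0)}; {(0,0), (3,2), (6,4)}; {(0,0), (3,4), (6,2)}.
So G has 4 subgroups of order 3.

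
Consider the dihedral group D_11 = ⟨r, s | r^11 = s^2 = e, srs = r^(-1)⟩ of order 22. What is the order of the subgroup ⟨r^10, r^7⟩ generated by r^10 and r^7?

11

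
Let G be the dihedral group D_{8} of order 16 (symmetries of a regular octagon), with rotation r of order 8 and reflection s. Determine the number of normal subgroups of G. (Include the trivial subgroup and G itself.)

7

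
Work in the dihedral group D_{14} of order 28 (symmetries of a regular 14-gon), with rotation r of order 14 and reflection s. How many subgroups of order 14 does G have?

3

|G| = 28 and 14 | 28, so subgroups of order 14 are possible by Lagrange.
The subgroups of order 14 are: {e, r, r^2, r^3, r^4, r^5, r^6, r^7, r^8, r^9, r^10, r^11, r^12, r^13}; {e, r^2, r^4, r^6, r^8, r^10, r^12, s, r^2s, r^4s, r^6s, r^8s, r^10s, r^12s}; {e, r^2, r^4, r^6, r^8, r^10, r^12, rs, r^3s, r^5s, r^7s, r^9s, r^11s, r^13s}.
So G has 3 subgroups of order 14.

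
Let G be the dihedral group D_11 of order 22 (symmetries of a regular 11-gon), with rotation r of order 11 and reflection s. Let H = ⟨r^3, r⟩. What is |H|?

11

|⟨r^3⟩| = 11 and |⟨r⟩| = 11, so |H| is a multiple of lcm(11, 11) = 11 and divides |G| = 22.
Closing under the operation: H = {e, r, r^2, r^3, r^4, r^5, r^6, r^7, r^8, r^9, r^10}, so |H| = 11.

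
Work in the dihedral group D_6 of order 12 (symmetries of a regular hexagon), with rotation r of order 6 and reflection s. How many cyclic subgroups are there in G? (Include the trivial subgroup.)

10

Group the elements of G by the cyclic subgroup they generate; each cyclic subgroup of order d accounts for φ(d) elements.
Cyclic subgroups by order — order 1: 1; order 2: 7; order 3: 1; order 6: 1.
Total: 10.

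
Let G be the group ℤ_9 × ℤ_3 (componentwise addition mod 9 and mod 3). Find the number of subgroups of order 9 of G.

4

|G| = 27 and 9 | 27, so subgroups of order 9 are possible by Lagrange.
The subgroups of order 9 are: {(0,0), (0,1), (0,2), (3,0), (3,1), (3,2), (6,0), (6,1), (6,2)}; {(0,0), (1,0), (2,0), (3,0), (4,0), (5,0), (6,0), (7,0), (8,0)}; {(0,0), (1,1), (2,2), (3,0), (4,1), (5,2), (6,0), (7,1), (8,2)}; {(0,0), (1,2), (2,1), (3,0), (4,2), (5,1), (6,0), (7,2), (8,1)}.
So G has 4 subgroups of order 9.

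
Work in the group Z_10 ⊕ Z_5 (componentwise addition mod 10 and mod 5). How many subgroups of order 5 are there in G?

6

|G| = 50 and 5 | 50, so subgroups of order 5 are possible by Lagrange.
The subgroups of order 5 are: {(0,0), (0,1), (0,2), (0,3), (0,4)}; {(0,0), (2,0), (4,0), (6,0), (8,0)}; {(0,0), (2,1), (4,2), (6,3), (8,4)}; {(0,0), (2,2), (4,4), (6,1), (8,3)}; … (6 in all).
So G has 6 subgroups of order 5.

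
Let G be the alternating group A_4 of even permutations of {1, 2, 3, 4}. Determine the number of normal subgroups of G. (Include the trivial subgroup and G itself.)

G has 10 subgroups. Checking conjugation-invariance by order — order 1: 1/1 normal; order 2: 0/3 normal; order 3: 0/4 normal; order 4: 1/1 normal; order 12: 1/1 normal.
Total normal subgroups: 3.

3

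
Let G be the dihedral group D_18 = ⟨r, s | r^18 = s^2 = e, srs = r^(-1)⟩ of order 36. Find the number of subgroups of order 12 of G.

|G| = 36 and 12 | 36, so subgroups of order 12 are possible by Lagrange.
The subgroups of order 12 are: {e, r^3, r^6, r^9, r^12, r^15, rs, r^4s, r^7s, r^10s, r^13s, r^16s}; {e, r^3, r^6, r^9, r^12, r^15, r^2s, r^5s, r^8s, r^11s, r^14s, r^17s}; {e, r^3, r^6, r^9, r^12, r^15, s, r^3s, r^6s, r^9s, r^12s, r^15s}.
So G has 3 subgroups of order 12.

3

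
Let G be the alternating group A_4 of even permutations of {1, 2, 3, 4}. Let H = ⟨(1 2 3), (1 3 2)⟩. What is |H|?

3

|⟨(1 2 3)⟩| = 3 and |⟨(1 3 2)⟩| = 3, so |H| is a multiple of lcm(3, 3) = 3 and divides |G| = 12.
Closing under the operation: H = {e, (1 2 3), (1 3 2)}, so |H| = 3.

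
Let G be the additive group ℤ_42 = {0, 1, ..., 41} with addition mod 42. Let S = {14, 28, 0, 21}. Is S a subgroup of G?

No

|S| = 4 does not divide |G| = 42, so by Lagrange S is not a subgroup.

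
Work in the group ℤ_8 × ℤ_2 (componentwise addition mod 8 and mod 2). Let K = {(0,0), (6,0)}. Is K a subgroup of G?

(6,0) ∈ K but its inverse (2,0) ∉ K, so K is not a subgroup.

No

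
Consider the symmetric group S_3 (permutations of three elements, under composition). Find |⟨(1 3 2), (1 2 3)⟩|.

3

|⟨(1 3 2)⟩| = 3 and |⟨(1 2 3)⟩| = 3, so |H| is a multiple of lcm(3, 3) = 3 and divides |G| = 6.
Closing under the operation: H = {e, (1 2 3), (1 3 2)}, so |H| = 3.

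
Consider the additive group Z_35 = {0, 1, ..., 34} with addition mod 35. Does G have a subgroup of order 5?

Yes

5 | 35. A subgroup of order 5 is {0, 7, 14, 21, 28}.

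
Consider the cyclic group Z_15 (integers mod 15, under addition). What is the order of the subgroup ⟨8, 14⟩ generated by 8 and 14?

|⟨8⟩| = 15 and |⟨14⟩| = 15, so |H| is a multiple of lcm(15, 15) = 15 and divides |G| = 15.
Closing {8, 14} under the group operation gives all of G, so |H| = 15.

15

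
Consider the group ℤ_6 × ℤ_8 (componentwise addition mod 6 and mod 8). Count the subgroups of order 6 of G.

3

|G| = 48 and 6 | 48, so subgroups of order 6 are possible by Lagrange.
The subgroups of order 6 are: {(0,0), (0,4), (2,0), (2,4), (4,0), (4,4)}; {(0,0), (1,0), (2,0), (3,0), (4,0), (5,0)}; {(0,0), (1,4), (2,0), (3,4), (4,0), (5,4)}.
So G has 3 subgroups of order 6.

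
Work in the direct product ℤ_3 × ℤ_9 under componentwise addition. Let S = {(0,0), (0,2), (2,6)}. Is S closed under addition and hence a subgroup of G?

No

(0,2) ∈ S but its inverse (0,7) ∉ S, so S is not a subgroup.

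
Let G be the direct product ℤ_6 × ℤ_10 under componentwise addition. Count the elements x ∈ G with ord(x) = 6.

6

An element (a,b) has order lcm(ord(a), ord(b)); count pairs with lcm equal to 6.
Enumerating gives 6 such elements.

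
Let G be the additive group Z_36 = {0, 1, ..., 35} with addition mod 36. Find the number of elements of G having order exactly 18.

In a cyclic group of order 36, the number of elements of order d (for d | 36) is φ(d).
φ(18) = 6.

6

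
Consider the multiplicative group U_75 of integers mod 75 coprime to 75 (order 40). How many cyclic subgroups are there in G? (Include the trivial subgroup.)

Each element a generates a cyclic subgroup ⟨a⟩; distinct elements may generate the same one (a cyclic group of order d has φ(d) generators).
Cyclic subgroups by order — order 1: 1; order 2: 3; order 4: 2; order 5: 1; order 10: 3; order 20: 2.
Total: 12.

12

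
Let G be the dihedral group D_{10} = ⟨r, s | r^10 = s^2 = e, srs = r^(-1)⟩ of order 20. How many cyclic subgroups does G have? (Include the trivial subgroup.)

Group the elements of G by the cyclic subgroup they generate; each cyclic subgroup of order d accounts for φ(d) elements.
Cyclic subgroups by order — order 1: 1; order 2: 11; order 5: 1; order 10: 1.
Total: 14.

14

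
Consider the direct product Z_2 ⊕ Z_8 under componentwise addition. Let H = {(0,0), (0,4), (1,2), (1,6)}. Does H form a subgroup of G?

Yes

|H| = 4 divides |G| = 16, consistent with Lagrange.
H contains the identity, every element's inverse is in H, and H is closed under +: it is a subgroup.
In fact H = ⟨(1,6)⟩.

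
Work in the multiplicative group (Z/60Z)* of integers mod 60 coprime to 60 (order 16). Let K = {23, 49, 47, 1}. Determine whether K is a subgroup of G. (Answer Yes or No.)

Yes

|K| = 4 divides |G| = 16, consistent with Lagrange.
K contains the identity, every element's inverse is in K, and K is closed under ·: it is a subgroup.
In fact K = ⟨47⟩.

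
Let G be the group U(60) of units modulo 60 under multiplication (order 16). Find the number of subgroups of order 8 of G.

7

|G| = 16 and 8 | 16, so subgroups of order 8 are possible by Lagrange.
The subgroups of order 8 are: {1, 11, 13, 23, 37, 47, 49, 59}; {1, 7, 11, 17, 43, 49, 53, 59}; {1, 11, 19, 29, 31, 41, 49, 59}; {1, 13, 17, 29, 37, 41, 49, 53}; … (7 in all).
So G has 7 subgroups of order 8.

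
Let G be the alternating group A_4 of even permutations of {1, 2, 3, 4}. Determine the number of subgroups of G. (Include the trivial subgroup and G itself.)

|G| = 12, so by Lagrange every subgroup order divides 12. Divisors: 1, 2, 3, 4, 6, 12.
Subgroups by order — order 1: 1; order 2: 3; order 3: 4; order 4: 1; order 6: 0; order 12: 1.
Total: 1 + 3 + 4 + 1 + 0 + 1 = 10.

10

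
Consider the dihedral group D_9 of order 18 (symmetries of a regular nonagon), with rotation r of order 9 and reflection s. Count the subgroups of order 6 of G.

|G| = 18 and 6 | 18, so subgroups of order 6 are possible by Lagrange.
The subgroups of order 6 are: {e, r^3, r^6, r^2s, r^5s, r^8s}; {e, r^3, r^6, s, r^3s, r^6s}; {e, r^3, r^6, rs, r^4s, r^7s}.
So G has 3 subgroups of order 6.

3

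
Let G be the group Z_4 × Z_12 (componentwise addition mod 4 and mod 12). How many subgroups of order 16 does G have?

1

|G| = 48 and 16 | 48, so subgroups of order 16 are possible by Lagrange.
The subgroups of order 16 are: {(0,0), (0,3), (0,6), (0,9), (1,0), (1,3), (1,6), (1,9), (2,0), (2,3), (2,6), (2,9), (3,0), (3,3), (3,6), (3,9)}.
So G has 1 subgroup of order 16.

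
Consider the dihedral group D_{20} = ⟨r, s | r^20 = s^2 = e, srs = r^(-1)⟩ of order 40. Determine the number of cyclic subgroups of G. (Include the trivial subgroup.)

26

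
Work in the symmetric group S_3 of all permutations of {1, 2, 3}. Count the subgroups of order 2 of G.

|G| = 6 and 2 | 6, so subgroups of order 2 are possible by Lagrange.
The subgroups of order 2 are: {e, (1 2)}; {e, (1 3)}; {e, (2 3)}.
So G has 3 subgroups of order 2.

3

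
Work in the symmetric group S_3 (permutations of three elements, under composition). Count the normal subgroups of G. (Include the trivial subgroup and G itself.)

3

G has 6 subgroups. Checking conjugation-invariance by order — order 1: 1/1 normal; order 2: 0/3 normal; order 3: 1/1 normal; order 6: 1/1 normal.
Total normal subgroups: 3.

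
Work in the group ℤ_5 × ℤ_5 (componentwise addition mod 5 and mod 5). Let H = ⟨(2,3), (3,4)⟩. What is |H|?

25

|⟨(2,3)⟩| = 5 and |⟨(3,4)⟩| = 5, so |H| is a multiple of lcm(5, 5) = 5 and divides |G| = 25.
Closing {(2,3), (3,4)} under the group operation gives all of G, so |H| = 25.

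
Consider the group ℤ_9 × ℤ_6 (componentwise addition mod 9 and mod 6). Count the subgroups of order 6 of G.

|G| = 54 and 6 | 54, so subgroups of order 6 are possible by Lagrange.
The subgroups of order 6 are: {(0,0), (0,1), (0,2), (0,3), (0,4), (0,5)}; {(0,0), (0,3), (3,0), (3,3), (6,0), (6,3)}; {(0,0), (0,3), (3,1), (3,4), (6,2), (6,5)}; {(0,0), (0,3), (3,2), (3,5), (6,1), (6,4)}.
So G has 4 subgroups of order 6.

4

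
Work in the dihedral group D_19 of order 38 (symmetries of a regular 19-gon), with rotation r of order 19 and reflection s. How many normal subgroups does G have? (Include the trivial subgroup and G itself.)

3

G has 22 subgroups. Checking conjugation-invariance by order — order 1: 1/1 normal; order 2: 0/19 normal; order 19: 1/1 normal; order 38: 1/1 normal.
Total normal subgroups: 3.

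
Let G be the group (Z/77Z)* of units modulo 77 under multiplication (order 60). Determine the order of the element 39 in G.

30

Compute successive powers of 39 mod 77: 39, 58, 29, 53, 65, 71, 74, 37, …; 39^30 ≡ 1 (mod 77).
So |⟨39⟩| = 30.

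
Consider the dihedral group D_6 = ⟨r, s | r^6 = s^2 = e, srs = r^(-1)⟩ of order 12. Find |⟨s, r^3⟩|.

|⟨s⟩| = 2 and |⟨r^3⟩| = 2, so |H| is a multiple of lcm(2, 2) = 2 and divides |G| = 12.
Closing under the operation: H = {e, r^3, s, r^3s}, so |H| = 4.

4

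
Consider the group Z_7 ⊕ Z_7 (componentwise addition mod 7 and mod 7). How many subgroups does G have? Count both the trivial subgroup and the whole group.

10

|G| = 49, so by Lagrange every subgroup order divides 49. Divisors: 1, 7, 49.
Subgroups by order — order 1: 1; order 7: 8; order 49: 1.
Total: 1 + 8 + 1 = 10.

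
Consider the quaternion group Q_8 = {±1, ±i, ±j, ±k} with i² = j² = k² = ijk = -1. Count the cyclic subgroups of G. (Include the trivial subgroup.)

5

Each element a generates a cyclic subgroup ⟨a⟩; distinct elements may generate the same one (a cyclic group of order d has φ(d) generators).
Cyclic subgroups by order — order 1: 1; order 2: 1; order 4: 3.
Total: 5.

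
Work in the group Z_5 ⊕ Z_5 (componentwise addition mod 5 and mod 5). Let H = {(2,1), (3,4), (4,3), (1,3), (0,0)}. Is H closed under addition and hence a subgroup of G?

(4,3) ∈ H but its inverse (1,2) ∉ H, so H is not a subgroup.

No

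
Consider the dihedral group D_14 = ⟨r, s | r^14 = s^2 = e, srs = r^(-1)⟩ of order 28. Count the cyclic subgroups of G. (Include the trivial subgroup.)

18

Group the elements of G by the cyclic subgroup they generate; each cyclic subgroup of order d accounts for φ(d) elements.
Cyclic subgroups by order — order 1: 1; order 2: 15; order 7: 1; order 14: 1.
Total: 18.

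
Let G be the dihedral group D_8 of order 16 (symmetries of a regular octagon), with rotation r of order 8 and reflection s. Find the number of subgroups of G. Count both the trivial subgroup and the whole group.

|G| = 16, so by Lagrange every subgroup order divides 16. Divisors: 1, 2, 4, 8, 16.
Subgroups by order — order 1: 1; order 2: 9; order 4: 5; order 8: 3; order 16: 1.
Total: 1 + 9 + 5 + 3 + 1 = 19.

19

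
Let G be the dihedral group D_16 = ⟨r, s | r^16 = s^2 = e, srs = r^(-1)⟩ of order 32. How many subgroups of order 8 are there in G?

5

|G| = 32 and 8 | 32, so subgroups of order 8 are possible by Lagrange.
The subgroups of order 8 are: {e, r^2, r^4, r^6, r^8, r^10, r^12, r^14}; {e, r^4, r^8, r^12, r^2s, r^6s, r^10s, r^14s}; {e, r^4, r^8, r^12, r^3s, r^7s, r^11s, r^15s}; {e, r^4, r^8, r^12, s, r^4s, r^8s, r^12s}; … (5 in all).
So G has 5 subgroups of order 8.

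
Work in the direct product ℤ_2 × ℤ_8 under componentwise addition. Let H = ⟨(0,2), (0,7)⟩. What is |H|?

|⟨(0,2)⟩| = 4 and |⟨(0,7)⟩| = 8, so |H| is a multiple of lcm(4, 8) = 8 and divides |G| = 16.
Closing under the operation: H = {(0,0), (0,1), (0,2), (0,3), (0,4), (0,5), (0,6), (0,7)}, so |H| = 8.

8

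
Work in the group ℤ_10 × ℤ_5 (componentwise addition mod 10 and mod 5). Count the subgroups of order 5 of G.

|G| = 50 and 5 | 50, so subgroups of order 5 are possible by Lagrange.
The subgroups of order 5 are: {(0,0), (0,1), (0,2), (0,3), (0,4)}; {(0,0), (2,0), (4,0), (6,0), (8,0)}; {(0,0), (2,1), (4,2), (6,3), (8,4)}; {(0,0), (2,2), (4,4), (6,1), (8,3)}; … (6 in all).
So G has 6 subgroups of order 5.

6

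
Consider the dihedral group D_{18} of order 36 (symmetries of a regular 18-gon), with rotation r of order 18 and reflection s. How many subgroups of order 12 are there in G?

3

|G| = 36 and 12 | 36, so subgroups of order 12 are possible by Lagrange.
The subgroups of order 12 are: {e, r^3, r^6, r^9, r^12, r^15, rs, r^4s, r^7s, r^10s, r^13s, r^16s}; {e, r^3, r^6, r^9, r^12, r^15, r^2s, r^5s, r^8s, r^11s, r^14s, r^17s}; {e, r^3, r^6, r^9, r^12, r^15, s, r^3s, r^6s, r^9s, r^12s, r^15s}.
So G has 3 subgroups of order 12.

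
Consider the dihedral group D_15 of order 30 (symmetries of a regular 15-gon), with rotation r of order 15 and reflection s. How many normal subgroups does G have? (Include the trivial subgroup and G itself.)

G has 28 subgroups. Checking conjugation-invariance by order — order 1: 1/1 normal; order 2: 0/15 normal; order 3: 1/1 normal; order 5: 1/1 normal; order 6: 0/5 normal; order 10: 0/3 normal; order 15: 1/1 normal; order 30: 1/1 normal.
Total normal subgroups: 5.

5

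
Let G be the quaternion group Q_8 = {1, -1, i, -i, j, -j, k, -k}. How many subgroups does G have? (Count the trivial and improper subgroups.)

|G| = 8, so by Lagrange every subgroup order divides 8. Divisors: 1, 2, 4, 8.
Subgroups by order — order 1: 1; order 2: 1; order 4: 3; order 8: 1.
Total: 1 + 1 + 3 + 1 = 6.

6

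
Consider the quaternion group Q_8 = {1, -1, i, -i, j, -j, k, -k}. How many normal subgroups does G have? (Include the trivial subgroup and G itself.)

G has 6 subgroups. Checking conjugation-invariance by order — order 1: 1/1 normal; order 2: 1/1 normal; order 4: 3/3 normal; order 8: 1/1 normal.
Total normal subgroups: 6.

6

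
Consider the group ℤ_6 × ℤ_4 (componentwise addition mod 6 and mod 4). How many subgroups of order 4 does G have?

3

|G| = 24 and 4 | 24, so subgroups of order 4 are possible by Lagrange.
The subgroups of order 4 are: {(0,0), (0,1), (0,2), (0,3)}; {(0,0), (0,2), (3,0), (3,2)}; {(0,0), (0,2), (3,1), (3,3)}.
So G has 3 subgroups of order 4.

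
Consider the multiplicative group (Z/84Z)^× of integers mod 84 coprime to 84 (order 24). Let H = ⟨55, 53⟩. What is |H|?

|⟨55⟩| = 2 and |⟨53⟩| = 6, so |H| is a multiple of lcm(2, 6) = 6 and divides |G| = 24.
Closing under the operation: H = {1, 19, 25, 29, 31, 37, 47, 53, 55, 59, 65, 83}, so |H| = 12.

12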